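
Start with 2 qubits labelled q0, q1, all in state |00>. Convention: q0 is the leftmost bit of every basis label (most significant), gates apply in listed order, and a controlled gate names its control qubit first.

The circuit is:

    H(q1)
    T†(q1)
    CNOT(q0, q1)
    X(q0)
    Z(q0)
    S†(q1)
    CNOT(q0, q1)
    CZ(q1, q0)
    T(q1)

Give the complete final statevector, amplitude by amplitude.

The resulting statevector has amplitude 0 on |00>, 0 on |01>, sqrt(2)*exp(I*pi/4)/2 on |10>, sqrt(2)*exp(I*pi/4)/2 on |11>.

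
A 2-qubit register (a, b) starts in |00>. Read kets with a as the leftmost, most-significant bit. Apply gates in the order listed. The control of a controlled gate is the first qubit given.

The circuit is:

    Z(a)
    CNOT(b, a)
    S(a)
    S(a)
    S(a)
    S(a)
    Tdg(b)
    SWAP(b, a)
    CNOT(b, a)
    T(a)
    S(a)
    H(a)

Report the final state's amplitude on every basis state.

The resulting statevector has amplitude sqrt(2)/2 on |00>, 0 on |01>, sqrt(2)/2 on |10>, 0 on |11>. Key observation: gates 3-6 undo each other exactly, leaving only the rest of the circuit to track.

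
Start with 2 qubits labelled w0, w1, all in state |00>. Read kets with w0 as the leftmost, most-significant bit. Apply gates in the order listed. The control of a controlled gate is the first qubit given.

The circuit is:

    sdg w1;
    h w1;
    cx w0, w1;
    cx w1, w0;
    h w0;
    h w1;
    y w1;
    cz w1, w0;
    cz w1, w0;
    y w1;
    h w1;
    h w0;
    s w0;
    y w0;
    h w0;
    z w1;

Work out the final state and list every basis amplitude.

The final amplitudes are I/2 on |00>, -1/2 on |01>, -I/2 on |10>, -1/2 on |11>. Key observation: steps 5-12 multiply out to the identity, so the circuit reduces to the remaining gates.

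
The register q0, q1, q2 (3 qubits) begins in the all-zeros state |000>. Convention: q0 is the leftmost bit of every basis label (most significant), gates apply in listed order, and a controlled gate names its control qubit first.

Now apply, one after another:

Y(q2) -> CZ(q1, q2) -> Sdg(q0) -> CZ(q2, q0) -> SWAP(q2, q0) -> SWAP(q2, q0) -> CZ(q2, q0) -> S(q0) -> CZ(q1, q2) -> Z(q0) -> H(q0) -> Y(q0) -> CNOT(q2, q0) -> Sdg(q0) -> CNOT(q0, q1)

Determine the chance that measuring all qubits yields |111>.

A full measurement returns |111> with probability 1/2.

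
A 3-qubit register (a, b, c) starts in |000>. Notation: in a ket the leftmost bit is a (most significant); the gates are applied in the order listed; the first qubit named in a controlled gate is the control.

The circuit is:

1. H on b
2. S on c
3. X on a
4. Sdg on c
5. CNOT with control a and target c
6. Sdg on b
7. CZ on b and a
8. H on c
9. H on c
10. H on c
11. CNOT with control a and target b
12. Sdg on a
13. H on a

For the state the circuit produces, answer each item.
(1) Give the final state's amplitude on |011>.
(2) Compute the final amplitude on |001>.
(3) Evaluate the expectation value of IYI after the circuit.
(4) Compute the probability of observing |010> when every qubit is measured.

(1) |011> carries amplitude sqrt(2)*I/4 in the final state. Key observation: the block from step 8 through step 9 cancels to the identity and can be dropped.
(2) The final state's coefficient on |001> equals -sqrt(2)/4.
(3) The observable IYI averages to -1.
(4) Outcome |010> occurs with probability 1/8.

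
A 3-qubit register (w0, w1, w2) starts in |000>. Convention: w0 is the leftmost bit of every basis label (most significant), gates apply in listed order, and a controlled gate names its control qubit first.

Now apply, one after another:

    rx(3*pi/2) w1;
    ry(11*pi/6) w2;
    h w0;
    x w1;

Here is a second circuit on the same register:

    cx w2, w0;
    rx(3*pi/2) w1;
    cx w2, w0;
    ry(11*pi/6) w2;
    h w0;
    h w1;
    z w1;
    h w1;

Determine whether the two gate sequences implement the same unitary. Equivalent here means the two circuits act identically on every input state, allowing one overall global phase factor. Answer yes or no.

Yes — the two circuits implement the same unitary up to a global phase.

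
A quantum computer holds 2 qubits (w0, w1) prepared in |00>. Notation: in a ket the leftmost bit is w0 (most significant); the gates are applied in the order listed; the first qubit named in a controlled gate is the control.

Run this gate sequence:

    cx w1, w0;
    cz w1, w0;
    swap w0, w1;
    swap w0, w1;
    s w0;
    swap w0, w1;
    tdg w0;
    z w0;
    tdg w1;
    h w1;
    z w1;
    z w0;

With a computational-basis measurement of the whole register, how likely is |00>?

The probability of measuring |00> is 1/2.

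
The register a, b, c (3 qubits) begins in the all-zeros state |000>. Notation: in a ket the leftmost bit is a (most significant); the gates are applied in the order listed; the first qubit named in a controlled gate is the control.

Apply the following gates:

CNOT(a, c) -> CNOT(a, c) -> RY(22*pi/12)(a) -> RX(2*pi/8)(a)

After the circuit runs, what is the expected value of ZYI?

The observable ZYI averages to 0. Key observation: steps 1-2 multiply out to the identity, so the circuit reduces to the remaining gates.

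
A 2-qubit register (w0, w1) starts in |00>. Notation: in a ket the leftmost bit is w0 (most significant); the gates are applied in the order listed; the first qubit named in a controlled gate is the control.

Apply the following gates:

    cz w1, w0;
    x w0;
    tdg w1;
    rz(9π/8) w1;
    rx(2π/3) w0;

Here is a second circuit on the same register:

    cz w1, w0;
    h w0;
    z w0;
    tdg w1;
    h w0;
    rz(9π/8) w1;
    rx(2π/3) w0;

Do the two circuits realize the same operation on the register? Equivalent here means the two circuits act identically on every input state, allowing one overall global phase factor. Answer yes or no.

Yes, they are equivalent — the unitaries differ by at most a global phase.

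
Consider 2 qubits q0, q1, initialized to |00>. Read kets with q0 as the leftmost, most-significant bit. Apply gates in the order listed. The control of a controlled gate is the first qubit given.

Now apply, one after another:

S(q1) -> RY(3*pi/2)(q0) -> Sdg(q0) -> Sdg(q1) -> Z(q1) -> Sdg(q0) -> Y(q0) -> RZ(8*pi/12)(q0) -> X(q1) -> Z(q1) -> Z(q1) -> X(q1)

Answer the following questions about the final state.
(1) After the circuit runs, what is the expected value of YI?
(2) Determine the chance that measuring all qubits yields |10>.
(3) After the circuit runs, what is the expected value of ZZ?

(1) The expectation value of YI is -sqrt(3)/2.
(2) The probability of measuring |10> is 1/2.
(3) In the final state, ZZ has expectation 0.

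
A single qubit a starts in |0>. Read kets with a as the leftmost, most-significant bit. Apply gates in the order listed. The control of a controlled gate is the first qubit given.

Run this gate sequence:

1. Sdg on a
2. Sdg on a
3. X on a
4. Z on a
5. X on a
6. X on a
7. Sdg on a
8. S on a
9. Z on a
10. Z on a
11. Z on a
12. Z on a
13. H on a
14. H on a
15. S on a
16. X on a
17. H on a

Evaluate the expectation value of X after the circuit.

The observable X averages to 1.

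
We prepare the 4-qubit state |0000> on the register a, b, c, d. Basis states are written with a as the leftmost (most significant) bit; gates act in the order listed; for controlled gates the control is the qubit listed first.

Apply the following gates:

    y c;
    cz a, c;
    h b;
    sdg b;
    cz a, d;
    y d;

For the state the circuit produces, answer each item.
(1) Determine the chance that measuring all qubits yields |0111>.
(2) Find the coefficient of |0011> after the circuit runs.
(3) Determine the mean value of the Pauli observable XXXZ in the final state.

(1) A full measurement returns |0111> with probability 1/2.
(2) The amplitude on |0011> is -sqrt(2)/2.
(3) The expectation value of XXXZ is 0.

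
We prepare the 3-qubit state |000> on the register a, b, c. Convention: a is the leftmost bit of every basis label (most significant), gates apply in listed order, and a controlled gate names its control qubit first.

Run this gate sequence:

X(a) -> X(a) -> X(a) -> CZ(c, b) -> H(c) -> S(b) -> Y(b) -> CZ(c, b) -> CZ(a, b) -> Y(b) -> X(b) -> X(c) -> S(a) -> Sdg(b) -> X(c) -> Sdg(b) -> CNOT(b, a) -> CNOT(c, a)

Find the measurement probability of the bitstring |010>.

Outcome |010> occurs with probability 1/2. Key observation: gates 1-2 undo each other exactly, leaving only the rest of the circuit to track.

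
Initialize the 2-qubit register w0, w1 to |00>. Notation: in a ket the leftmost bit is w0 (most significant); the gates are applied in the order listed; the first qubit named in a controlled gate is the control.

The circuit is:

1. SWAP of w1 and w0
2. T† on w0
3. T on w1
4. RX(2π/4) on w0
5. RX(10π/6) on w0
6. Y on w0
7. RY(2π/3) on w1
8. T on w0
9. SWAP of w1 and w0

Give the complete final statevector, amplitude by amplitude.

The final amplitudes are -sqrt(2)/8 + sqrt(6)/8 on |00>, (-sqrt(6) - sqrt(2))*exp(3*I*pi/4)/8 on |01>, -sqrt(6)/8 + 3*sqrt(2)/8 on |10>, (-3*sqrt(2) - sqrt(6))*exp(3*I*pi/4)/8 on |11>.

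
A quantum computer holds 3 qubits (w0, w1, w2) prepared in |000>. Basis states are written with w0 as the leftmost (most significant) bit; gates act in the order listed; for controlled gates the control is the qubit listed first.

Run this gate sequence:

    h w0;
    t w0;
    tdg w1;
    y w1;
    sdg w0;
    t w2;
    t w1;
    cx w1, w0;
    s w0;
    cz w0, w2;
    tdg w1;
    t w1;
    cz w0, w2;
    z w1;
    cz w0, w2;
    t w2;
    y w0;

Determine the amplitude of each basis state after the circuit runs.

The final amplitudes are -sqrt(2)*exp(3*I*pi/4)/2 on |010>, sqrt(2)/2 on |110>, and 0 on every other basis state. Key observation: the block from step 10 through step 13 cancels to the identity and can be dropped.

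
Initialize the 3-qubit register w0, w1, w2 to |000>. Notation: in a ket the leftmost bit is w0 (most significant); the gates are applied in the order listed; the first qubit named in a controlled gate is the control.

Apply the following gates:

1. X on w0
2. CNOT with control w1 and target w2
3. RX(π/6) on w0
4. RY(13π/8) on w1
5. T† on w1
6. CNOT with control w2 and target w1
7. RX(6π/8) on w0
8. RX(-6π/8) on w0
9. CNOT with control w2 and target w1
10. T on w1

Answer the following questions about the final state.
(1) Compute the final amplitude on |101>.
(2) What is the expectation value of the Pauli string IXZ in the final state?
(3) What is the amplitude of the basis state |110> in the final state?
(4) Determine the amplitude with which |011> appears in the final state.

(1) The amplitude on |101> is 0. Key observation: the block from step 5 through step 10 cancels to the identity and can be dropped.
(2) The expectation value of IXZ is -sqrt(sqrt(2) + 2)/2.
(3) The final state's coefficient on |110> equals (sqrt(2) + sqrt(6))*sin(3*pi/16)/4.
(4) The amplitude on |011> is 0.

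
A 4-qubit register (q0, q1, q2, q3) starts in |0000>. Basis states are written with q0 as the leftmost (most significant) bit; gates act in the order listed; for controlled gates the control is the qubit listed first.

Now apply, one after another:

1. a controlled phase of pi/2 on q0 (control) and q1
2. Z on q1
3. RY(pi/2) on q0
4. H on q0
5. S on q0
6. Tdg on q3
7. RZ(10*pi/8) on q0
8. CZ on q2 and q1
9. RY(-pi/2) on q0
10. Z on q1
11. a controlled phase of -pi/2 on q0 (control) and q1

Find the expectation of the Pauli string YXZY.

The expectation value of YXZY is 0.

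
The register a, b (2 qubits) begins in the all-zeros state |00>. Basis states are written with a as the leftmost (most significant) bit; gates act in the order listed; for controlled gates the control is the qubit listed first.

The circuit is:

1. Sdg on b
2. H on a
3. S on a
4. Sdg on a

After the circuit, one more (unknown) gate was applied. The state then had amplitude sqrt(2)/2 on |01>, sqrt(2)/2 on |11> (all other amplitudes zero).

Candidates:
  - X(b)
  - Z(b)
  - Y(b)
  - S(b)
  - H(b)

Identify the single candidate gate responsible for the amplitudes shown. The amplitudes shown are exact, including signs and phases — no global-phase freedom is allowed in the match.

The applied gate was X(b).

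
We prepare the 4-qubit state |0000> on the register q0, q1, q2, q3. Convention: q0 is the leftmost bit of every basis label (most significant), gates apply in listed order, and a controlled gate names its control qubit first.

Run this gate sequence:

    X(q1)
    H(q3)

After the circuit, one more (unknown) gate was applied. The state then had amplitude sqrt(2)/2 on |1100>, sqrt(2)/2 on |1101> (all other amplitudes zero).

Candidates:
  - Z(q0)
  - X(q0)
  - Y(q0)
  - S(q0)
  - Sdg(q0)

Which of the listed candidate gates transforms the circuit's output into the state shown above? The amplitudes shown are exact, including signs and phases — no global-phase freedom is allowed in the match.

It was X(q0) that produced the state shown.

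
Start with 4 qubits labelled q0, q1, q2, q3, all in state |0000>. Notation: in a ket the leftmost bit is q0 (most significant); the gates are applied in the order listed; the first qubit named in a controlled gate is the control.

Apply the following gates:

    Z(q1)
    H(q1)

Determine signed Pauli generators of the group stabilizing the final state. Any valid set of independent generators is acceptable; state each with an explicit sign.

One valid set of independent stabilizer generators is +IXII, +ZIII, +IIZI, +IIIZ (any independent generating set of the same group is equally correct).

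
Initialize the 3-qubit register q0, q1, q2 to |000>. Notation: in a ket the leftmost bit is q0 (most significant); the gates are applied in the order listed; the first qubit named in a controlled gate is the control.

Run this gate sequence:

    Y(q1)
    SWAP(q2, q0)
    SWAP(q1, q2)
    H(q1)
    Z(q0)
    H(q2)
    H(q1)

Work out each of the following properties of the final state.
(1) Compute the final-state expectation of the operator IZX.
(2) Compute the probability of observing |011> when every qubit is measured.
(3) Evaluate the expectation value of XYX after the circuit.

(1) The observable IZX averages to -1.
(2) A full measurement returns |011> with probability 0.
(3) In the final state, XYX has expectation 0.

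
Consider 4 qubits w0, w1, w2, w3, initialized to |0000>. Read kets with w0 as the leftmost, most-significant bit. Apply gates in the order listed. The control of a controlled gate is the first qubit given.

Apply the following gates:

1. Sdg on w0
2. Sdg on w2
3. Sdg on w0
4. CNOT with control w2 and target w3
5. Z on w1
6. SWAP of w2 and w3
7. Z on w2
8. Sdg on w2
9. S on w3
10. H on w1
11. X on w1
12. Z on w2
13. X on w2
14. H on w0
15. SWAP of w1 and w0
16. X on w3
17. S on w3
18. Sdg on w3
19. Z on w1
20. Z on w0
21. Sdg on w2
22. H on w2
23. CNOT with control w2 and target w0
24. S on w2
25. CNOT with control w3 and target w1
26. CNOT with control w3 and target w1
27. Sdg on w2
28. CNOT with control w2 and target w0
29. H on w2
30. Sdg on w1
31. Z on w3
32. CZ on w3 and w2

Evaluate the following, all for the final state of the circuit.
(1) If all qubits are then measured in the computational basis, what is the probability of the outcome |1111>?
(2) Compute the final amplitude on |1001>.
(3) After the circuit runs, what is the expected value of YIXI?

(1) The probability of measuring |1111> is 1/4. Key observation: gates 22-29 undo each other exactly, leaving only the rest of the circuit to track.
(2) |1001> carries amplitude 0 in the final state.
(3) The expectation value of YIXI is 0.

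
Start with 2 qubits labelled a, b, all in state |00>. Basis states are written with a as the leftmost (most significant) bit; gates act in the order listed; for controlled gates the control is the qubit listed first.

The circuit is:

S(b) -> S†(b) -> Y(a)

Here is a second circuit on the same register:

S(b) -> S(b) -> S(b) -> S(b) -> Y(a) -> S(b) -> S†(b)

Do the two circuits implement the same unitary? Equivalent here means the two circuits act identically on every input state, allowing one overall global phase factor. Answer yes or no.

Yes — the two circuits implement the same unitary up to a global phase.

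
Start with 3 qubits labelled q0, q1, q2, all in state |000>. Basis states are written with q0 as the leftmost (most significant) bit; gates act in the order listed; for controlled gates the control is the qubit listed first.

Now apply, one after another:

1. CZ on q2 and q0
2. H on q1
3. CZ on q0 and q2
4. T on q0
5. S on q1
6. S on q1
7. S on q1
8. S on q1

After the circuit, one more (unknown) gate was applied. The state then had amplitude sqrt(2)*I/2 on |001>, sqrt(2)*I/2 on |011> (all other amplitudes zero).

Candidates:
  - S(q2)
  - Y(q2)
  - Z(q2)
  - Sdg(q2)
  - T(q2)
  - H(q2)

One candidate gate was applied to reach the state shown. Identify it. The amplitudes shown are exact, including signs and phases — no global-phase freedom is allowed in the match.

The unique candidate consistent with the amplitudes is Y(q2). Key observation: gates 5-8 undo each other exactly, leaving only the rest of the circuit to track.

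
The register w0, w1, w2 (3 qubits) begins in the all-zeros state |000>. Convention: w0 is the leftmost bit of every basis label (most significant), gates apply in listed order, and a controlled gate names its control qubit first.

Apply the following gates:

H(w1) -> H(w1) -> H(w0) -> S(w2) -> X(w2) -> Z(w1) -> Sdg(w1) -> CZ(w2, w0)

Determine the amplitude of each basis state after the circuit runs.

The final amplitudes are sqrt(2)/2 on |001>, -sqrt(2)/2 on |101>, and 0 on every other basis state. Key observation: the block from step 1 through step 2 cancels to the identity and can be dropped.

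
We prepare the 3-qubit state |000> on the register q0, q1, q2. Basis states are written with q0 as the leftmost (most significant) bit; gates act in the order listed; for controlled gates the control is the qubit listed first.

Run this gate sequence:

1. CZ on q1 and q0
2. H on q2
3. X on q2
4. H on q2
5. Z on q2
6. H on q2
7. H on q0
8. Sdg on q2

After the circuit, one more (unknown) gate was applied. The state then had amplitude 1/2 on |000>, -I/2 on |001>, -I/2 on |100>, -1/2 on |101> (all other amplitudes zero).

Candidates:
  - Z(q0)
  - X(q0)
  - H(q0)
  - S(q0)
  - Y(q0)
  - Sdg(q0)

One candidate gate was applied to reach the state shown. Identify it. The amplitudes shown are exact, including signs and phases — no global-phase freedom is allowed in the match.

It was Sdg(q0) that produced the state shown. Key observation: gates 2-5 undo each other exactly, leaving only the rest of the circuit to track.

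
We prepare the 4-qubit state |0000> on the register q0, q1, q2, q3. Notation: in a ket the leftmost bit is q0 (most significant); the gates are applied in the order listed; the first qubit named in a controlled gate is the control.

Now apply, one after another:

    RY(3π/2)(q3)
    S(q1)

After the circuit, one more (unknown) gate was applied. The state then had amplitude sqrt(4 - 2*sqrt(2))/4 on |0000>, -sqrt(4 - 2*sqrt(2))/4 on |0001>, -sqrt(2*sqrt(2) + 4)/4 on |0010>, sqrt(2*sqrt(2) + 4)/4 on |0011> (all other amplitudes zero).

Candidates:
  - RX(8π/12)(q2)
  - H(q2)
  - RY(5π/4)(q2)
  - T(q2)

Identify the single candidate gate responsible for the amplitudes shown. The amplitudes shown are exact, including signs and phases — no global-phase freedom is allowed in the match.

It was RY(5π/4)(q2) that produced the state shown.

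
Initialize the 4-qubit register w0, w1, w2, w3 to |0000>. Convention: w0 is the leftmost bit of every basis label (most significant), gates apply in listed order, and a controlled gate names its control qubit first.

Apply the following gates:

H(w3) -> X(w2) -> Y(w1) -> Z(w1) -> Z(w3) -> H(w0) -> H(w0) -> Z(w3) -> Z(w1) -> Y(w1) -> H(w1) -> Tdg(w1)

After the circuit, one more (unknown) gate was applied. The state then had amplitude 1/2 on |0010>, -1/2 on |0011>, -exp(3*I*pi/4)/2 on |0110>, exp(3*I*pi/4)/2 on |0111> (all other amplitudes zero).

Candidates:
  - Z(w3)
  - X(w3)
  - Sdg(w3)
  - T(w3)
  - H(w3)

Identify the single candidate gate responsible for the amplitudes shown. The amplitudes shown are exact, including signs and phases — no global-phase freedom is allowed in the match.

It was Z(w3) that produced the state shown. Key observation: the block from step 3 through step 10 cancels to the identity and can be dropped.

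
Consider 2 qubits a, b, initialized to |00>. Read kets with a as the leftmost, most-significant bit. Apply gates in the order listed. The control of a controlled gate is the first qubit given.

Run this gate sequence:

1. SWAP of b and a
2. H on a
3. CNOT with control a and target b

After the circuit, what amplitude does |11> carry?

|11> carries amplitude sqrt(2)/2 in the final state.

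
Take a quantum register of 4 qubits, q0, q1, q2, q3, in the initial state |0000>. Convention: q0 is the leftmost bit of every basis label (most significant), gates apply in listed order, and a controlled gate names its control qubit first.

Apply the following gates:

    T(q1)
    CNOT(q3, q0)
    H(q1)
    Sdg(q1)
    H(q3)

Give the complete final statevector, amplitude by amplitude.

The resulting statevector has amplitude 1/2 on |0000>, 1/2 on |0001>, -I/2 on |0100>, -I/2 on |0101>, and 0 on every other basis state.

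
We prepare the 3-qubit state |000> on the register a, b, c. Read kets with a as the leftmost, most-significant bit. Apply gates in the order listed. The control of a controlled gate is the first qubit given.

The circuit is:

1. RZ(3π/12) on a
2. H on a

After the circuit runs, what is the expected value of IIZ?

The expectation value of IIZ is 1.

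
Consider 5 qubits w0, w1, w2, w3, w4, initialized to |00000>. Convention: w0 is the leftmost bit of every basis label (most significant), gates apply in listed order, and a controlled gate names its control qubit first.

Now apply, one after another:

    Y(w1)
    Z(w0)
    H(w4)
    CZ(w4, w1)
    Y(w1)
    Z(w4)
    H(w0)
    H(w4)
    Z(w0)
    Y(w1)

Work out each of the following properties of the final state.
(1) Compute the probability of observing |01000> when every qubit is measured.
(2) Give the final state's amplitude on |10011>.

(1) A full measurement returns |01000> with probability 1/2.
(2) The final state's coefficient on |10011> equals 0.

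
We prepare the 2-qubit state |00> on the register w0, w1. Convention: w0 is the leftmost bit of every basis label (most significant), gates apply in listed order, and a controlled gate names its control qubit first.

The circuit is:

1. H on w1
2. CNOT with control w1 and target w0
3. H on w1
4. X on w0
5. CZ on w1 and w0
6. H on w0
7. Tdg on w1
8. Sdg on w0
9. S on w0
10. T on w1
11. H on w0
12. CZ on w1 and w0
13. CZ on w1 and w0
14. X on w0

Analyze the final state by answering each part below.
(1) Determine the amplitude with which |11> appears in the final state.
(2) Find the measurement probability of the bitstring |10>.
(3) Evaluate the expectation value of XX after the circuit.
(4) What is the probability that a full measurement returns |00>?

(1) |11> carries amplitude -1/2 in the final state.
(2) A full measurement returns |10> with probability 1/4.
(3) The expectation value of XX is -1.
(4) A full measurement returns |00> with probability 1/4.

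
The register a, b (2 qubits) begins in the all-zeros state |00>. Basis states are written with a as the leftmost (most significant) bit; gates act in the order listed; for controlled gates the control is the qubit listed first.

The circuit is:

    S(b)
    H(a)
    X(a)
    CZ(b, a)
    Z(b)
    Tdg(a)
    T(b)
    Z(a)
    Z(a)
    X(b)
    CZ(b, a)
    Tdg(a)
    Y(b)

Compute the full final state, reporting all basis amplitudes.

The final amplitudes are -sqrt(2)*I/2 on |00>, 0 on |01>, sqrt(2)/2 on |10>, 0 on |11>.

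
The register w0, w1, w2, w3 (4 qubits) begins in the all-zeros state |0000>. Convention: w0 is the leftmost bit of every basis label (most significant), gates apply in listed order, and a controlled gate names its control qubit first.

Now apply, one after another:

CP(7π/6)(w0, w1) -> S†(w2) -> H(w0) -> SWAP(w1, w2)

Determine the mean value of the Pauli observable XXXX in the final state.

The expectation value of XXXX is 0.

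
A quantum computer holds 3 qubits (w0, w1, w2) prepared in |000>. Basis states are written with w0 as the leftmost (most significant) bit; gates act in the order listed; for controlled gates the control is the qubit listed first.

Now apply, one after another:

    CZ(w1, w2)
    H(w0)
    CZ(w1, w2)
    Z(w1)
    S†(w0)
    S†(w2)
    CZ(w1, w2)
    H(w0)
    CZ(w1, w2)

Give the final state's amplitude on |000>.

The amplitude on |000> is 1/2 - I/2.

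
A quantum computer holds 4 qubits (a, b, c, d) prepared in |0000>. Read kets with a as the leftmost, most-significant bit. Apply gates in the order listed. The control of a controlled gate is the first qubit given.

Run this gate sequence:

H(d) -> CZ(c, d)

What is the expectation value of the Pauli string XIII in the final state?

In the final state, XIII has expectation 0.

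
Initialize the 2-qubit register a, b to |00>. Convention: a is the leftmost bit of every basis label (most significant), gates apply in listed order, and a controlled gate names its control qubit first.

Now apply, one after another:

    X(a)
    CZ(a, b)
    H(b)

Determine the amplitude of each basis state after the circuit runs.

After the circuit, the state carries amplitude 0 on |00>, 0 on |01>, sqrt(2)/2 on |10>, sqrt(2)/2 on |11>.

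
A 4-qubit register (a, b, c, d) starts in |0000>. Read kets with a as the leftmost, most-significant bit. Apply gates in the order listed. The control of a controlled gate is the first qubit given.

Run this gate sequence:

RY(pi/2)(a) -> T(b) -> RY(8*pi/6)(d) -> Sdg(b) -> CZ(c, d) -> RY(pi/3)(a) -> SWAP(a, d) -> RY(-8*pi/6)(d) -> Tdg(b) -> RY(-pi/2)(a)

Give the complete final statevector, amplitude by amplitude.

The resulting statevector has amplitude -1/4 + sqrt(3)/4 on |0000>, 1/4 - sqrt(3)/4 on |0001>, 1/4 + sqrt(3)/4 on |1000>, -sqrt(3)/4 - 1/4 on |1001>, and 0 on every other basis state.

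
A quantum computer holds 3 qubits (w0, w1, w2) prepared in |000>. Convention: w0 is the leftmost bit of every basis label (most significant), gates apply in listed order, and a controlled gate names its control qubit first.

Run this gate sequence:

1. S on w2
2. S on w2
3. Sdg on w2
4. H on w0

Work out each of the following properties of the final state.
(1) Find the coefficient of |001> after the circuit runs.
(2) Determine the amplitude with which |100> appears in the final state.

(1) The final state's coefficient on |001> equals 0. Key observation: steps 2-3 multiply out to the identity, so the circuit reduces to the remaining gates.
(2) The amplitude on |100> is sqrt(2)/2.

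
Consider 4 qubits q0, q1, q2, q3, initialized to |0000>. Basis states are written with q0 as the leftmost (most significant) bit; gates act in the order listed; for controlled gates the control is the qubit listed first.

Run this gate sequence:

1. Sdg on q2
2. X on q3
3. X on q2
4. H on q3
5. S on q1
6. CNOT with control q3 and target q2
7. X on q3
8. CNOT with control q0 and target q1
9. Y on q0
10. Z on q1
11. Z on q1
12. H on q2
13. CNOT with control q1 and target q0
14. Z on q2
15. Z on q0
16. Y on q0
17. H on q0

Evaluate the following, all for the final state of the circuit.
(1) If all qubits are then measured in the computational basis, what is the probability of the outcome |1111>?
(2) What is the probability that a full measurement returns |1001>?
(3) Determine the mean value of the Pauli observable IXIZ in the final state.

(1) Outcome |1111> occurs with probability 0.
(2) Outcome |1001> occurs with probability 1/8.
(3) In the final state, IXIZ has expectation 0.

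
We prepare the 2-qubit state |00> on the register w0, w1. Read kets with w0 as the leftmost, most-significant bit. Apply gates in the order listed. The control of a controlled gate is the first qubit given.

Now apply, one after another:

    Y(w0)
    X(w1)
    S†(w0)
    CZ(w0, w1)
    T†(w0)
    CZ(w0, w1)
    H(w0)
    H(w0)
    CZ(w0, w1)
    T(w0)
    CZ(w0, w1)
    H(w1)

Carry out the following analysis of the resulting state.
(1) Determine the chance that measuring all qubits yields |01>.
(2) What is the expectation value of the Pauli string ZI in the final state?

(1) Outcome |01> occurs with probability 0. Key observation: the block from step 4 through step 11 cancels to the identity and can be dropped.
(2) The expectation value of ZI is -1.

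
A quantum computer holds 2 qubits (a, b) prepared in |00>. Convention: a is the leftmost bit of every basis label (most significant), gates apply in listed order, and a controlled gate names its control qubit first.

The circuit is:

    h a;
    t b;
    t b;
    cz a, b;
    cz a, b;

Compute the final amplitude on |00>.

|00> carries amplitude sqrt(2)/2 in the final state.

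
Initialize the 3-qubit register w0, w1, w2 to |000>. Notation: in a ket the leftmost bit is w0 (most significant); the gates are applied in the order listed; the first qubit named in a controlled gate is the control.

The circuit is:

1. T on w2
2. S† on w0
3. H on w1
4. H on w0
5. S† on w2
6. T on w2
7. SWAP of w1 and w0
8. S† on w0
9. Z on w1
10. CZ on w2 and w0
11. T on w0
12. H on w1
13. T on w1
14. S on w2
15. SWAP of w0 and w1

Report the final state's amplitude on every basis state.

The resulting statevector has amplitude sqrt(2)*exp(I*pi/4)/2 on |100>, sqrt(2)/2 on |110>, and 0 on every other basis state.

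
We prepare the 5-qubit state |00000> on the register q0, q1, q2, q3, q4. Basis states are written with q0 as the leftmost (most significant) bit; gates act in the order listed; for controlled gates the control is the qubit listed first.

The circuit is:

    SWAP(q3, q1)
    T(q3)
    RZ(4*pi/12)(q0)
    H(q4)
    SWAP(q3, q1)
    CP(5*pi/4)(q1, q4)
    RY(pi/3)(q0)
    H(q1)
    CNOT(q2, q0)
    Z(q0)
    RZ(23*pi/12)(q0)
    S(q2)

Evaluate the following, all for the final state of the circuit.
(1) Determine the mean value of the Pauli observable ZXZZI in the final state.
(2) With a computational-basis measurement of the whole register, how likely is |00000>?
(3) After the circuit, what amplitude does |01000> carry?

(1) The expectation value of ZXZZI is 1/2.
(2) Outcome |00000> occurs with probability 3/16.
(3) |01000> carries amplitude sqrt(3)*exp(7*I*pi/8)/4 in the final state.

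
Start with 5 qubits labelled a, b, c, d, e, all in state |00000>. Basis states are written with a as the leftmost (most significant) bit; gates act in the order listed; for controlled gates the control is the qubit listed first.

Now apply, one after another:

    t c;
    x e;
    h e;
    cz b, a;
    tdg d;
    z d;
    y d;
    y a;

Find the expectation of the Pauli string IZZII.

The expectation value of IZZII is 1.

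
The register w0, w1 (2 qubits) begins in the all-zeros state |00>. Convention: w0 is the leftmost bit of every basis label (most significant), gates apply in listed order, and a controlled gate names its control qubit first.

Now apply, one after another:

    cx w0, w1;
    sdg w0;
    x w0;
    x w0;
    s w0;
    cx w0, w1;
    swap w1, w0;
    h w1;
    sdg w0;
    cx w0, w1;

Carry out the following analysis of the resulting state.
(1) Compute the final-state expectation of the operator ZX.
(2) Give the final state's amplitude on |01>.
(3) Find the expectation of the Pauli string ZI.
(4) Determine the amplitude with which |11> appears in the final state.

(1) The expectation value of ZX is 1. Key observation: steps 1-6 multiply out to the identity, so the circuit reduces to the remaining gates.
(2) The amplitude on |01> is sqrt(2)/2.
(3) In the final state, ZI has expectation 1.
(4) |11> carries amplitude 0 in the final state.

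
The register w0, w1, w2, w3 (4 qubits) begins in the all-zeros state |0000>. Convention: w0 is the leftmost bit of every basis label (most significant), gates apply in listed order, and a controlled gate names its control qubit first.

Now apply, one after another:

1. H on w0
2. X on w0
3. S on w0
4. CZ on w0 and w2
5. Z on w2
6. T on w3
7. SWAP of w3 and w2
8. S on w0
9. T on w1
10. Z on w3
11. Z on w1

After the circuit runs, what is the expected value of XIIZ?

The expectation value of XIIZ is -1.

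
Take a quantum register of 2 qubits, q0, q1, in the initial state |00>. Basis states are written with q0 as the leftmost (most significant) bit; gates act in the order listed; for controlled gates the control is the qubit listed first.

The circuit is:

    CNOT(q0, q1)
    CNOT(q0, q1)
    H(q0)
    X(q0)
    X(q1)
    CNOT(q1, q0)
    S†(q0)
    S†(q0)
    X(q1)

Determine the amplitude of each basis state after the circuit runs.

The final amplitudes are sqrt(2)/2 on |00>, 0 on |01>, -sqrt(2)/2 on |10>, 0 on |11>. Key observation: gates 1-2 undo each other exactly, leaving only the rest of the circuit to track.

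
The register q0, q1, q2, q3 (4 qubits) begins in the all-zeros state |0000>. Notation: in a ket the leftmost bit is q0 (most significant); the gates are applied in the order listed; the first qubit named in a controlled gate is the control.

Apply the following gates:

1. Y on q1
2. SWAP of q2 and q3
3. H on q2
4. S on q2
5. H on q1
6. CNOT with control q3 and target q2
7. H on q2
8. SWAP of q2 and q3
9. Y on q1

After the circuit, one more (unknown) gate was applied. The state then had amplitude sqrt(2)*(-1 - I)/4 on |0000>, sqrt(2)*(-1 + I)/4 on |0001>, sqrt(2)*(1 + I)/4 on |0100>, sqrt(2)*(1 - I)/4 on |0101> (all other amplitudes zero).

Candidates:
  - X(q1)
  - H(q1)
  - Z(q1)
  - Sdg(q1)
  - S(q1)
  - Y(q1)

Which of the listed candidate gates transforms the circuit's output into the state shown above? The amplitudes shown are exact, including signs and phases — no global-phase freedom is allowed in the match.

It was Z(q1) that produced the state shown.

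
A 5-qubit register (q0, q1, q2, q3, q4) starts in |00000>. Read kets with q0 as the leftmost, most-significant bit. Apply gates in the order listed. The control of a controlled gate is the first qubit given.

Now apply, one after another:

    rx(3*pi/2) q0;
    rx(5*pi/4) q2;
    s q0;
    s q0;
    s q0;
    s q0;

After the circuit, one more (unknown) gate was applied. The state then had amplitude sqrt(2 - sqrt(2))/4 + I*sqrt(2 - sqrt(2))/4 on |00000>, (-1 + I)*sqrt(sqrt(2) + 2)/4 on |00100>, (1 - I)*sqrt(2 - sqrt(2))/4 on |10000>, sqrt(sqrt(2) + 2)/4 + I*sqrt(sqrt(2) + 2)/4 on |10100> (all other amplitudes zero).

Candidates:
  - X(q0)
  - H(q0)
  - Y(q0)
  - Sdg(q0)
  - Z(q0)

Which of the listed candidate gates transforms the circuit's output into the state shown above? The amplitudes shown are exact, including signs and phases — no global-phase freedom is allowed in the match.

The applied gate was H(q0).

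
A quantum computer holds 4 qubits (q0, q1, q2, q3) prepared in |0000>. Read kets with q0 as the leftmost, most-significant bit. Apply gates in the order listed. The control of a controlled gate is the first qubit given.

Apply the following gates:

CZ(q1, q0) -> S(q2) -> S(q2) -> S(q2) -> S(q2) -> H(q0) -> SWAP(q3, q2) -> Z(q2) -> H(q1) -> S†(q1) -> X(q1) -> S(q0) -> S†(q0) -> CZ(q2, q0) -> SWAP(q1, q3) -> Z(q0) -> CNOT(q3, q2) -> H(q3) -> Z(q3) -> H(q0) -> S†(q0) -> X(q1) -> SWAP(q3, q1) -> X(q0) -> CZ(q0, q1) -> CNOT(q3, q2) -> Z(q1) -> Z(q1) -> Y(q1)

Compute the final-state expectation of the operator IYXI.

The observable IYXI averages to 1.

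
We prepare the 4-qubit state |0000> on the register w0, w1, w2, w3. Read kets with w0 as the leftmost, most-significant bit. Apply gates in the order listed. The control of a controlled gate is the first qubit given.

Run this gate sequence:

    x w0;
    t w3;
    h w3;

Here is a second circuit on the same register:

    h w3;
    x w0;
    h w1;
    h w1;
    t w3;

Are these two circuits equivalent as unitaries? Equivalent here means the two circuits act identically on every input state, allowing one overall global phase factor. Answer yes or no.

No, they are not equivalent — no single phase factor reconciles the two unitaries.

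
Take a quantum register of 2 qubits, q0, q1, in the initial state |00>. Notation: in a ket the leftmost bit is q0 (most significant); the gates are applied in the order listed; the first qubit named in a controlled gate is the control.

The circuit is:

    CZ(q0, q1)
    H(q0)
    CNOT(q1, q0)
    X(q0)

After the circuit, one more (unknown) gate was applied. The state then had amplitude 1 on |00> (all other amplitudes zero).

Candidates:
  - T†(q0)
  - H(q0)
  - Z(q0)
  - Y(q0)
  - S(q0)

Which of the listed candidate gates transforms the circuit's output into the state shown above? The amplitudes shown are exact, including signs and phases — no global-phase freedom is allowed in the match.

It was H(q0) that produced the state shown.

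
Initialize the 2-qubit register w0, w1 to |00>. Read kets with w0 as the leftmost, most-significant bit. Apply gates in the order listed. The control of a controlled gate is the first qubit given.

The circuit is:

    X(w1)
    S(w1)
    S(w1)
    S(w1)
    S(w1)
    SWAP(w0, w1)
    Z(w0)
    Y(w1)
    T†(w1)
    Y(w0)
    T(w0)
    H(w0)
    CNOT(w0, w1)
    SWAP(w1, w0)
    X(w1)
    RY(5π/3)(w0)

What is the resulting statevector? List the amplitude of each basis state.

The resulting statevector has amplitude -sqrt(6)*exp(3*I*pi/4)/4 on |00>, -sqrt(2)*exp(3*I*pi/4)/4 on |01>, sqrt(2)*exp(3*I*pi/4)/4 on |10>, -sqrt(6)*exp(3*I*pi/4)/4 on |11>. Key observation: steps 2-5 multiply out to the identity, so the circuit reduces to the remaining gates.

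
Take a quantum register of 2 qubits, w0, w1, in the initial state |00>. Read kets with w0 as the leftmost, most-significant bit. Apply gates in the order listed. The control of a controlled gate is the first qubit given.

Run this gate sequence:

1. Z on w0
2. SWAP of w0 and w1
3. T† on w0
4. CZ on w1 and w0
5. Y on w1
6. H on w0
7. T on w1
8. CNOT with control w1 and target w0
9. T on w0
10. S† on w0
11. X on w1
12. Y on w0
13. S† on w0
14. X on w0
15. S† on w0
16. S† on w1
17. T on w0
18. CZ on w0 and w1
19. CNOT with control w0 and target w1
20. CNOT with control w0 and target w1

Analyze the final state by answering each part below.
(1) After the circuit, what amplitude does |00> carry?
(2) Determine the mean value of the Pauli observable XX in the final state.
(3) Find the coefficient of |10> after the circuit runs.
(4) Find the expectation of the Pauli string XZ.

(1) The amplitude on |00> is sqrt(2)*exp(3*I*pi/4)/2. Key observation: the block from step 19 through step 20 cancels to the identity and can be dropped.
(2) The observable XX averages to 0.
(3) The final state's coefficient on |10> equals -sqrt(2)*exp(3*I*pi/4)/2.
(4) The observable XZ averages to -1.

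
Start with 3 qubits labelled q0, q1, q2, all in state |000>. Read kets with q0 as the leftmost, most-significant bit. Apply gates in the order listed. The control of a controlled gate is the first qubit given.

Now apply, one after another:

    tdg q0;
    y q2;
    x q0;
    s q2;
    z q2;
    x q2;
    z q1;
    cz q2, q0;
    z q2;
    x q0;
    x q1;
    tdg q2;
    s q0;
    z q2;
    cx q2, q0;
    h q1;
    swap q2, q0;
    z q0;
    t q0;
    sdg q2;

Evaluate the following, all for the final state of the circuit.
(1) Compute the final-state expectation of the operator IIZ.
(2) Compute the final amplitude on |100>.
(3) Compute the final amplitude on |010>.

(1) The observable IIZ averages to 1.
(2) |100> carries amplitude 0 in the final state.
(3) The final state's coefficient on |010> equals -sqrt(2)/2.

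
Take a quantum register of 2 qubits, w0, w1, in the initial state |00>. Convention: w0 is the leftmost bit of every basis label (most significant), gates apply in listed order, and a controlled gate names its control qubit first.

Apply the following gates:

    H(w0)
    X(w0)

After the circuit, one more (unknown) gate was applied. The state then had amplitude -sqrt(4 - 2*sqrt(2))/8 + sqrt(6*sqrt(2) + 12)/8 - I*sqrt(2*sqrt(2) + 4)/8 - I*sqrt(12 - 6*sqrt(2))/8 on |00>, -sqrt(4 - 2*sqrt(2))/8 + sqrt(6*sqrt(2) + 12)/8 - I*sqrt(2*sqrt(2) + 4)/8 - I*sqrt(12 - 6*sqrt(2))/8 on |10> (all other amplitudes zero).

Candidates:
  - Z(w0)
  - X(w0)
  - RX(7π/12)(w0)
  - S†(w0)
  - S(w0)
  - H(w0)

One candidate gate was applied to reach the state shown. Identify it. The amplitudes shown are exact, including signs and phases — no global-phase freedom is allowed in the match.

It was RX(7π/12)(w0) that produced the state shown.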